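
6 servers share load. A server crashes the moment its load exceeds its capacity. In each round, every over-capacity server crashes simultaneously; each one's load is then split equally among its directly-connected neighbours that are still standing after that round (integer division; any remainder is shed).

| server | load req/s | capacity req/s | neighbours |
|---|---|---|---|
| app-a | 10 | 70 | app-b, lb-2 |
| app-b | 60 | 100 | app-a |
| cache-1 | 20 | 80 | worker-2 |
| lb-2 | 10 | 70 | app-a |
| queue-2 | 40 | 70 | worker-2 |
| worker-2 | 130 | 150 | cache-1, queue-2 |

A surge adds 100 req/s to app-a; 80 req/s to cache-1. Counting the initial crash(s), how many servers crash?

5

Round 1 — app-a at 110 > 70; cache-1 at 100 > 80. app-a, cache-1 crash.
  app-a sheds 110 req/s to app-b, lb-2: 55 each.
    app-b: 60+55 = 115 > 100
    lb-2: 10+55 = 65 ≤ 70
  cache-1 sheds 100 req/s to worker-2: 100 each.
    worker-2: 130+100 = 230 > 150
Round 2 — app-b, worker-2 crash.
  app-b sheds 115 req/s: no online neighbours, lost.
  worker-2 sheds 230 req/s to queue-2: 230 each.
    queue-2: 40+230 = 270 > 70
Round 3 — queue-2 crashes.
  queue-2 sheds 270 req/s: no online neighbours, lost.
No further crashes.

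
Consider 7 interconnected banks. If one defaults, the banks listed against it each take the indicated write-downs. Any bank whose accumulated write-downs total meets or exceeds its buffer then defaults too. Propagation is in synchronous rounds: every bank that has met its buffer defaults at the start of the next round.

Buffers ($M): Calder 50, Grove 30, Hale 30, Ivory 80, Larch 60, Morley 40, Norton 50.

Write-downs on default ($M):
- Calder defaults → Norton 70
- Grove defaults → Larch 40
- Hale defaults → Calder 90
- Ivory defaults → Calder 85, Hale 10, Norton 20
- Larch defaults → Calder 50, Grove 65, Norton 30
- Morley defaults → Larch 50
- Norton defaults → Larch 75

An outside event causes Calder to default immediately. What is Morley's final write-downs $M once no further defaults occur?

Round 1 — Calder defaults (initial).
  Norton: +70 → 70 ≥ 50
Round 2 — Norton defaults.
  Larch: +75 → 75 ≥ 60
Round 3 — Larch defaults.
  Grove: +65 → 65 ≥ 30
Round 4 — Grove defaults.
No further defaults.

0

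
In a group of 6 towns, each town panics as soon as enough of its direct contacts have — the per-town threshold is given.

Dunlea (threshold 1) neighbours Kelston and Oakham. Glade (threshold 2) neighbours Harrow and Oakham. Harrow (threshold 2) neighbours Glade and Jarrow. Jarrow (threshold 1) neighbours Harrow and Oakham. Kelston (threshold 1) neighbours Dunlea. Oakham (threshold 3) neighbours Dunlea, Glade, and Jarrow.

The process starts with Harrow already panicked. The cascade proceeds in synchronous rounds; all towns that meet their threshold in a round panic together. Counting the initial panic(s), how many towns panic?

Round 1 — Harrow panics (initial).
Round 2 — checking thresholds:
  Glade: 1 of 2 neighbours < 2, below threshold.
  Jarrow: 1 of 2 neighbours ≥ 1, panics.
Round 3 — no new panics; cascade stops.

2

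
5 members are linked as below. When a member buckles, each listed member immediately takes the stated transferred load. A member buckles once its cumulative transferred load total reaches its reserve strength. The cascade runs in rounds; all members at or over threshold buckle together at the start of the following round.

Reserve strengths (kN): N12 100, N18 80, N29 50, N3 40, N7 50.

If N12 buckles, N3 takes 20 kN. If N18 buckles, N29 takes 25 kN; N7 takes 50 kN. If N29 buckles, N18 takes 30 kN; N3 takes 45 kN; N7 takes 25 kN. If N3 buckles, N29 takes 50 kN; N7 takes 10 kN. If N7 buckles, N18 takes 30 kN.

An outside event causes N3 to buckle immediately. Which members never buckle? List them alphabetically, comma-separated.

N12, N18, N7

Round 1 — N3 buckles (initial).
  N29: +50 → 50 ≥ 50
  N7: +10 → 10 < 50
Round 2 — N29 buckles.
  N18: +30 → 30 < 80
  N7: +25 → 35 < 50
No further bucklings.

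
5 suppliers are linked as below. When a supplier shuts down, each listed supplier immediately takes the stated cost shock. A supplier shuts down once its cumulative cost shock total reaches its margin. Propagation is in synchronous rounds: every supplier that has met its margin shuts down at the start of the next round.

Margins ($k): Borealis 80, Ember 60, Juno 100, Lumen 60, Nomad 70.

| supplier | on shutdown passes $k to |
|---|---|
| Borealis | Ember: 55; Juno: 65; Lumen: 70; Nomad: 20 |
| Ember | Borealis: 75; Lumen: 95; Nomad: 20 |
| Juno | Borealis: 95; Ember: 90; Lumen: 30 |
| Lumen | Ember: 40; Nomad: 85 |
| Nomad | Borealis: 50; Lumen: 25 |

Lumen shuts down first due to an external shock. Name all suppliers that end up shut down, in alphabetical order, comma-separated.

Round 1 — Lumen shuts down (initial).
  Ember: +40 → 40 < 60
  Nomad: +85 → 85 ≥ 70
Round 2 — Nomad shuts down.
  Borealis: +50 → 50 < 80
No further shutdowns.

Lumen, Nomad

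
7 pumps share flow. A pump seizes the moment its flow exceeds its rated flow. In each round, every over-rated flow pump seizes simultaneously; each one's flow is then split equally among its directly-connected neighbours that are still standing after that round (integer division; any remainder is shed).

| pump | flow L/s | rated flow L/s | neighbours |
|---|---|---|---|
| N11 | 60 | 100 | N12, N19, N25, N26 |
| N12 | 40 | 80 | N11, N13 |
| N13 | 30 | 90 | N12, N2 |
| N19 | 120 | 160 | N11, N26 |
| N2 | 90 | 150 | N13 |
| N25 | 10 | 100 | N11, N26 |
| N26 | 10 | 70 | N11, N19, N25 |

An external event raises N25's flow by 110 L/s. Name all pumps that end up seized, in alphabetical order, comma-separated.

N11, N19, N25, N26

Round 1 — N25 at 120 > 100. N25 seizes.
  N25 sheds 120 L/s to N11, N26: 60 each.
    N11: 60+60 = 120 > 100
    N26: 10+60 = 70 ≤ 70
Round 2 — N11 seizes.
  N11 sheds 120 L/s to N12, N19, N26: 40 each.
    N12: 40+40 = 80 ≤ 80
    N19: 120+40 = 160 ≤ 160
    N26: 70+40 = 110 > 70
Round 3 — N26 seizes.
  N26 sheds 110 L/s to N19: 110 each.
    N19: 160+110 = 270 > 160
Round 4 — N19 seizes.
  N19 sheds 270 L/s: no online neighbours, lost.
No further seizures.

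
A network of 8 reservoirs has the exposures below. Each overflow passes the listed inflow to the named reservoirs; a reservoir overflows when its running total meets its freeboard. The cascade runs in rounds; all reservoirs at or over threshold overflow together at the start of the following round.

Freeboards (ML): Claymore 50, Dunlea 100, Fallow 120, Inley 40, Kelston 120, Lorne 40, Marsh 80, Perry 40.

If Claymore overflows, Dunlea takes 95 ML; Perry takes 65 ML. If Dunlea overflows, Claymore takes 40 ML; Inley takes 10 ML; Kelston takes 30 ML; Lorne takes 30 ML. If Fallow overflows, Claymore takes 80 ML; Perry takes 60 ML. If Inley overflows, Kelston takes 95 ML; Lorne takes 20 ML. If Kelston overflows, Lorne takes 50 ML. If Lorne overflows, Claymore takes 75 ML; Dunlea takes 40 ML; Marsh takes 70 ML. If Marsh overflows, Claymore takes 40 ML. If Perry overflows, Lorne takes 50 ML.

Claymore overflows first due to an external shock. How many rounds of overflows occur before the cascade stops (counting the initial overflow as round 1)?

4

Round 1 — Claymore overflows (initial).
  Dunlea: +95 → 95 < 100
  Perry: +65 → 65 ≥ 40
Round 2 — Perry overflows.
  Lorne: +50 → 50 ≥ 40
Round 3 — Lorne overflows.
  Dunlea: +40 → 135 ≥ 100
  Marsh: +70 → 70 < 80
Round 4 — Dunlea overflows.
  Inley: +10 → 10 < 40
  Kelston: +30 → 30 < 120
No further overflows.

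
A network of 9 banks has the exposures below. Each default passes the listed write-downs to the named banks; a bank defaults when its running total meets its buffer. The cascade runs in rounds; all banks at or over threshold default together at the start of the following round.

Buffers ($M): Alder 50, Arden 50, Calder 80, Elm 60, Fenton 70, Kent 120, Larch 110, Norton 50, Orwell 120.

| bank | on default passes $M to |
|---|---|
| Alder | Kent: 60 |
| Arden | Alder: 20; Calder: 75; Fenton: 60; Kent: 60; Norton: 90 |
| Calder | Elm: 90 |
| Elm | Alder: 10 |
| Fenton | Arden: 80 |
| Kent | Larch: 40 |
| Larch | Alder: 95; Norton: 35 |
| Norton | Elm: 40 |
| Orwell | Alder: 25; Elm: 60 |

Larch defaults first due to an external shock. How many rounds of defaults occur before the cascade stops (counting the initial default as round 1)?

Round 1 — Larch defaults (initial).
  Alder: +95 → 95 ≥ 50
  Norton: +35 → 35 < 50
Round 2 — Alder defaults.
  Kent: +60 → 60 < 120
No further defaults.

2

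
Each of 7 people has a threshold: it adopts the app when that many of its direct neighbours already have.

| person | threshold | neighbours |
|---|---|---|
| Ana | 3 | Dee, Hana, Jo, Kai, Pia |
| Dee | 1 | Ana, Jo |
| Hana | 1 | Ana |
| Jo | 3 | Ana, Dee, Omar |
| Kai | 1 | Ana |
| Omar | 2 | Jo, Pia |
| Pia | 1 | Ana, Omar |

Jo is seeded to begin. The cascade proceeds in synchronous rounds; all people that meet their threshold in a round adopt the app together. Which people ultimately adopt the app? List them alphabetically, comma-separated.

Round 1 — Jo adopts the app (initial).
Round 2 — checking thresholds:
  Ana: 1 of 5 neighbours < 3, below threshold.
  Dee: 1 of 2 neighbours ≥ 1, adopts the app.
  Omar: 1 of 2 neighbours < 2, below threshold.
Round 3 — no new adoptions; cascade stops.

Dee, Jo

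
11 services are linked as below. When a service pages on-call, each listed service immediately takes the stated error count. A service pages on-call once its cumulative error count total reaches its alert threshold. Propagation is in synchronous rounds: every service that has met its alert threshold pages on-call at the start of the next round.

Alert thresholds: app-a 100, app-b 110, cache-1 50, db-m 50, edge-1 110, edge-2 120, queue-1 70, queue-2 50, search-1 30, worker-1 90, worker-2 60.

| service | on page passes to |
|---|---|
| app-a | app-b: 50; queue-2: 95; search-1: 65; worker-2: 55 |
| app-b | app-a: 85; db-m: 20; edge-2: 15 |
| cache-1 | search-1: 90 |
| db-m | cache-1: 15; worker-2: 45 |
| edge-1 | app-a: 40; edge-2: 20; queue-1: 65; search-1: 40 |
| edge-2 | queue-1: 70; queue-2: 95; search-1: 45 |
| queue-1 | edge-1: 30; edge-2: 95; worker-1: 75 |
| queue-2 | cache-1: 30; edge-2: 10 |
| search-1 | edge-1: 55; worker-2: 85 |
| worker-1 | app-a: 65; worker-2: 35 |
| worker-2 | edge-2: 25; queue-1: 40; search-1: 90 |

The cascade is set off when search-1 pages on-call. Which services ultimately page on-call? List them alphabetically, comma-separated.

search-1, worker-2

Round 1 — search-1 pages on-call (initial).
  edge-1: +55 → 55 < 110
  worker-2: +85 → 85 ≥ 60
Round 2 — worker-2 pages on-call.
  edge-2: +25 → 25 < 120
  queue-1: +40 → 40 < 70
No further pages.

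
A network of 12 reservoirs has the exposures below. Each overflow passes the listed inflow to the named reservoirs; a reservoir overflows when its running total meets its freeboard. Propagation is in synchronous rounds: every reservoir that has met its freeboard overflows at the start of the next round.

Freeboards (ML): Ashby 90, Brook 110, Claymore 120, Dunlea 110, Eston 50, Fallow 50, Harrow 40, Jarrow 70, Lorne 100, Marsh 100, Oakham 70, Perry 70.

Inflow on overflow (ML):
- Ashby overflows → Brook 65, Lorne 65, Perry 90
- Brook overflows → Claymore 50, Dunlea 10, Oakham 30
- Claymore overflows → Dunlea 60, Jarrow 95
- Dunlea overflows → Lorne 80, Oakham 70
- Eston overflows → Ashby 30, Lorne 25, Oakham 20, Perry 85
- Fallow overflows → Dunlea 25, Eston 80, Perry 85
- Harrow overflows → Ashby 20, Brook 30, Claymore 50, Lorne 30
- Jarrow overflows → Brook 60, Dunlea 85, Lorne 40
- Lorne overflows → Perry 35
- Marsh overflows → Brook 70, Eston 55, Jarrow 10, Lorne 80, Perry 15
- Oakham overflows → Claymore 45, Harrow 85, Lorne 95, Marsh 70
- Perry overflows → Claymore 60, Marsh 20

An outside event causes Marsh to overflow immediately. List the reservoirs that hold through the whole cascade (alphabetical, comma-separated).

Round 1 — Marsh overflows (initial).
  Brook: +70 → 70 < 110
  Eston: +55 → 55 ≥ 50
  Jarrow: +10 → 10 < 70
  Lorne: +80 → 80 < 100
  Perry: +15 → 15 < 70
Round 2 — Eston overflows.
  Ashby: +30 → 30 < 90
  Lorne: +25 → 105 ≥ 100
  Oakham: +20 → 20 < 70
  Perry: +85 → 100 ≥ 70
Round 3 — Lorne, Perry overflow.
  Claymore: +60 → 60 < 120
No further overflows.

Ashby, Brook, Claymore, Dunlea, Fallow, Harrow, Jarrow, Oakham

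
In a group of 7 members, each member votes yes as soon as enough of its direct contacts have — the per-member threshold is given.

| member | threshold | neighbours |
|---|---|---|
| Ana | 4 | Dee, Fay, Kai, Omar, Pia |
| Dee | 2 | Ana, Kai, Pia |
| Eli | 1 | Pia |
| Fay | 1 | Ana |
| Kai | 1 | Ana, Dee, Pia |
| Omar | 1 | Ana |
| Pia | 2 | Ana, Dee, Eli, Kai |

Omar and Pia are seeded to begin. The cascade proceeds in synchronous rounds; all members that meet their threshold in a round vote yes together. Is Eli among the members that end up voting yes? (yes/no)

yes

Round 1 — Omar, Pia vote yes (initial).
Round 2 — checking thresholds:
  Ana: 2 of 5 neighbours < 4, holds.
  Dee: 1 of 3 neighbours < 2, holds.
  Eli: 1 of 1 neighbours ≥ 1, votes yes.
  Kai: 1 of 3 neighbours ≥ 1, votes yes.
Round 3 — checking thresholds:
  Ana: 3 of 5 neighbours < 4, holds.
  Dee: 2 of 3 neighbours ≥ 2, votes yes.
Round 4 — checking thresholds:
  Ana: 4 of 5 neighbours ≥ 4, votes yes.
Round 5 — checking thresholds:
  Fay: 1 of 1 neighbours ≥ 1, votes yes.
Round 6 — no new yes votes; cascade stops.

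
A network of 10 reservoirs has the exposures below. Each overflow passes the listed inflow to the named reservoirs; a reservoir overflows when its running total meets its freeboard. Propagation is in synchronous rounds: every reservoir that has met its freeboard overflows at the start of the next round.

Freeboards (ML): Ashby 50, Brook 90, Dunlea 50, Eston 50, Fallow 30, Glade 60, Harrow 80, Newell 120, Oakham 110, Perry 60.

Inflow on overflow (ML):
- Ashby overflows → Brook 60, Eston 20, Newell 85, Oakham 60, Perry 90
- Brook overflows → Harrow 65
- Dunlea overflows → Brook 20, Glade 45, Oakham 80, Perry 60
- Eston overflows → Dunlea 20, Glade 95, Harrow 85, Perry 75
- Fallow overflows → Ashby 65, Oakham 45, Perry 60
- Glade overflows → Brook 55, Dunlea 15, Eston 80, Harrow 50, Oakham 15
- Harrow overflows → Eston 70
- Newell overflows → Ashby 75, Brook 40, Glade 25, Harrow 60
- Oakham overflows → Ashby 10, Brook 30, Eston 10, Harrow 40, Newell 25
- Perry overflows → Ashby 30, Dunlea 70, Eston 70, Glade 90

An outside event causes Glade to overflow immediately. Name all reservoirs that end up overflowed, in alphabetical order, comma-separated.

Dunlea, Eston, Glade, Harrow, Perry

Round 1 — Glade overflows (initial).
  Brook: +55 → 55 < 90
  Dunlea: +15 → 15 < 50
  Eston: +80 → 80 ≥ 50
  Harrow: +50 → 50 < 80
  Oakham: +15 → 15 < 110
Round 2 — Eston overflows.
  Dunlea: +20 → 35 < 50
  Harrow: +85 → 135 ≥ 80
  Perry: +75 → 75 ≥ 60
Round 3 — Harrow, Perry overflow.
  Ashby: +30 → 30 < 50
  Dunlea: +70 → 105 ≥ 50
Round 4 — Dunlea overflows.
  Brook: +20 → 75 < 90
  Oakham: +80 → 95 < 110
No further overflows.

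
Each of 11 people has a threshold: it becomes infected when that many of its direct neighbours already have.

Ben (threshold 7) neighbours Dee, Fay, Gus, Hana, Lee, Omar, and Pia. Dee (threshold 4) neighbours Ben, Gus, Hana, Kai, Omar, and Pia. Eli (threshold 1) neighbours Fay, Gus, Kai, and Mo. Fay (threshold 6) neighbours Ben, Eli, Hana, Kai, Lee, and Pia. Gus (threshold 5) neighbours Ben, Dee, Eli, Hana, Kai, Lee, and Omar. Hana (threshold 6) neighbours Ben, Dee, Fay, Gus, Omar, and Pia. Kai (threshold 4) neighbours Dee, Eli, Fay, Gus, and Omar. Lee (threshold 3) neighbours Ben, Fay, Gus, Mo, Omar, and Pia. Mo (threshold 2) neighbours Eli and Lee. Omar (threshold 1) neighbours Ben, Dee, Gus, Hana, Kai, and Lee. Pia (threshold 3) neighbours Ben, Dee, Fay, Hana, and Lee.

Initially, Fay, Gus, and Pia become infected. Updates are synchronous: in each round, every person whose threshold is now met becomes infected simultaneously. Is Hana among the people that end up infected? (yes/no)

no

Round 1 — Fay, Gus, Pia become infected (initial).
Round 2 — checking thresholds:
  Ben: 3 of 7 neighbours < 7, below threshold.
  Dee: 2 of 6 neighbours < 4, below threshold.
  Eli: 2 of 4 neighbours ≥ 1, becomes infected.
  Hana: 3 of 6 neighbours < 6, below threshold.
  Kai: 2 of 5 neighbours < 4, below threshold.
  Lee: 3 of 6 neighbours ≥ 3, becomes infected.
  Omar: 1 of 6 neighbours ≥ 1, becomes infected.
Round 3 — checking thresholds:
  Ben: 5 of 7 neighbours < 7, below threshold.
  Dee: 3 of 6 neighbours < 4, below threshold.
  Hana: 4 of 6 neighbours < 6, below threshold.
  Kai: 4 of 5 neighbours ≥ 4, becomes infected.
  Mo: 2 of 2 neighbours ≥ 2, becomes infected.
Round 4 — checking thresholds:
  Ben: 5 of 7 neighbours < 7, below threshold.
  Dee: 4 of 6 neighbours ≥ 4, becomes infected.
  Hana: 4 of 6 neighbours < 6, below threshold.
Round 5 — no new infections; cascade stops.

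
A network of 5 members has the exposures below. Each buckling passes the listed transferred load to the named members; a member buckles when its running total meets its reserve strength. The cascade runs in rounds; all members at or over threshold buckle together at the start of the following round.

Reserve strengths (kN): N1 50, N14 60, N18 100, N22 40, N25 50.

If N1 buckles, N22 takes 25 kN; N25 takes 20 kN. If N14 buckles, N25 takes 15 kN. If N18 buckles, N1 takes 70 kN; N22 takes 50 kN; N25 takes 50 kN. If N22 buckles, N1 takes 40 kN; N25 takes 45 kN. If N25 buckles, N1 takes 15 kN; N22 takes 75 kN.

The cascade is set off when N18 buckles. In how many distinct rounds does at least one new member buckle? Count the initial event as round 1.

2

Round 1 — N18 buckles (initial).
  N1: +70 → 70 ≥ 50
  N22: +50 → 50 ≥ 40
  N25: +50 → 50 ≥ 50
Round 2 — N1, N22, N25 buckle.
No further bucklings.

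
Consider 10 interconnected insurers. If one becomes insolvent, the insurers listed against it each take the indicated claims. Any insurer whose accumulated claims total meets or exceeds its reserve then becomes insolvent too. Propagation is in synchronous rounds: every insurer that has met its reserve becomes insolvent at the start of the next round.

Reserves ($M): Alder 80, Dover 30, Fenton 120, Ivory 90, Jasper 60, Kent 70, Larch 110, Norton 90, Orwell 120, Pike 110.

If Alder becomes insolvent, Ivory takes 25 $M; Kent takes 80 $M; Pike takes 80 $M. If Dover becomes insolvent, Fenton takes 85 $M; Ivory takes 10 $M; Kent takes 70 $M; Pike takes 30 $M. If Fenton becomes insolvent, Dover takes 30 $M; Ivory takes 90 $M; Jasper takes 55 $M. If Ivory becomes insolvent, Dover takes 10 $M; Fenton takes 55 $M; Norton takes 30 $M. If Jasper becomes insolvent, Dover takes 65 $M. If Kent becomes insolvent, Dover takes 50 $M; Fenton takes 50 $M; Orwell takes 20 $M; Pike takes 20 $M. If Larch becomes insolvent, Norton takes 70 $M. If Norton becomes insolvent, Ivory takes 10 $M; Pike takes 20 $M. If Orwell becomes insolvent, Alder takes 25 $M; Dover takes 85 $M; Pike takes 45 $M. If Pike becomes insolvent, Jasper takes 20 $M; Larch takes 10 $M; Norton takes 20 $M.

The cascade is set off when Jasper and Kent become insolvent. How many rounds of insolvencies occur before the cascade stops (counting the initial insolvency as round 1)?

4

Round 1 — Jasper, Kent become insolvent (initial).
  Dover: +65+50 → 115 ≥ 30
  Fenton: +50 → 50 < 120
  Orwell: +20 → 20 < 120
  Pike: +20 → 20 < 110
Round 2 — Dover becomes insolvent.
  Fenton: +85 → 135 ≥ 120
  Ivory: +10 → 10 < 90
  Pike: +30 → 50 < 110
Round 3 — Fenton becomes insolvent.
  Ivory: +90 → 100 ≥ 90
Round 4 — Ivory becomes insolvent.
  Norton: +30 → 30 < 90
No further insolvencies.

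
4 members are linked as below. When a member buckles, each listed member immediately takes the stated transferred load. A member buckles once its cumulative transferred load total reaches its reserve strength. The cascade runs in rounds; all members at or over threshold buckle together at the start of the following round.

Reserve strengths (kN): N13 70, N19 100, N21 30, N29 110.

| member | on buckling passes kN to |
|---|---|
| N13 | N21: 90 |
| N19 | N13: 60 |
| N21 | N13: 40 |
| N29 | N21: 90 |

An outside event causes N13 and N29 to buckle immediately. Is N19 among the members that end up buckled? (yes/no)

Round 1 — N13, N29 buckle (initial).
  N21: +90+90 → 180 ≥ 30
Round 2 — N21 buckles.
No further bucklings.

no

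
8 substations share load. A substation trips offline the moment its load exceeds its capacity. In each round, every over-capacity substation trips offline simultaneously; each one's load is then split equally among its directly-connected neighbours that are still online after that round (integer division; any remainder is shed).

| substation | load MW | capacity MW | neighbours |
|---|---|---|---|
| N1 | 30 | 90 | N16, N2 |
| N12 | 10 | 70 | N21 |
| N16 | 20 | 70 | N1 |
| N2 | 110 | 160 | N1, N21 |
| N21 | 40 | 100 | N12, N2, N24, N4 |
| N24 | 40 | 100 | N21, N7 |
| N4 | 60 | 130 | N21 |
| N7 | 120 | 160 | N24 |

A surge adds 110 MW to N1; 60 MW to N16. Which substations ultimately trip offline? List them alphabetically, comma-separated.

N1, N12, N16, N2, N21, N24, N4, N7

Round 1 — N1 at 140 > 90; N16 at 80 > 70. N1, N16 trip offline.
  N1 sheds 140 MW to N2: 140 each.
    N2: 110+140 = 250 > 160
  N16 sheds 80 MW: no online neighbours, lost.
Round 2 — N2 trips offline.
  N2 sheds 250 MW to N21: 250 each.
    N21: 40+250 = 290 > 100
Round 3 — N21 trips offline.
  N21 sheds 290 MW to N12, N24, N4: 96 each (2 lost).
    N12: 10+96 = 106 > 70
    N24: 40+96 = 136 > 100
    N4: 60+96 = 156 > 130
Round 4 — N12, N24, N4 trip offline.
  N12 sheds 106 MW: no online neighbours, lost.
  N24 sheds 136 MW to N7: 136 each.
    N7: 120+136 = 256 > 160
  N4 sheds 156 MW: no online neighbours, lost.
Round 5 — N7 trips offline.
  N7 sheds 256 MW: no online neighbours, lost.
No further trips.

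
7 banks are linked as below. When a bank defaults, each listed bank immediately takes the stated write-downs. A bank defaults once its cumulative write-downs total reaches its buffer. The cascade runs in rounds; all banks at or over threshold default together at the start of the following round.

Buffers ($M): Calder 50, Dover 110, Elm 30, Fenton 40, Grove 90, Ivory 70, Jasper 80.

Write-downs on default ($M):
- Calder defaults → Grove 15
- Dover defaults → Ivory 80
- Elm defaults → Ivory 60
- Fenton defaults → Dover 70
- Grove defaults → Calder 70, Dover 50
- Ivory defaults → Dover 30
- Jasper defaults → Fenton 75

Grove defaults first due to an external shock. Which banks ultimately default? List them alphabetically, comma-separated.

Round 1 — Grove defaults (initial).
  Calder: +70 → 70 ≥ 50
  Dover: +50 → 50 < 110
Round 2 — Calder defaults.
No further defaults.

Calder, Grove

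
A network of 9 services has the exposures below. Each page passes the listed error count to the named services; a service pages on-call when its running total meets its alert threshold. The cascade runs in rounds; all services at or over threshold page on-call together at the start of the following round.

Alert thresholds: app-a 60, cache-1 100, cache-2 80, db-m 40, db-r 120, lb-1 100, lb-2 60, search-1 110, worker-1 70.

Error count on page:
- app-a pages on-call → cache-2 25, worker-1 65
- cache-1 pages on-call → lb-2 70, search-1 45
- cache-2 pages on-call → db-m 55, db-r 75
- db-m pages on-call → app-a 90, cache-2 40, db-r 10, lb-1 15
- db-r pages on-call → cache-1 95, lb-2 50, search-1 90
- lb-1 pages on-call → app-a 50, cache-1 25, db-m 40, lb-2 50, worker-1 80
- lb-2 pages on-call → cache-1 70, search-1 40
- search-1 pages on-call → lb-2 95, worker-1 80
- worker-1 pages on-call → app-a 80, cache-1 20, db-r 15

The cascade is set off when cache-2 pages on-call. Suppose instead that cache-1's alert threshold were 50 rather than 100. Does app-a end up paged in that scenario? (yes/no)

With cache-1's alert threshold at 50:
Round 1 — cache-2 pages on-call (initial).
  db-m: +55 → 55 ≥ 40
  db-r: +75 → 75 < 120
Round 2 — db-m pages on-call.
  app-a: +90 → 90 ≥ 60
  db-r: +10 → 85 < 120
  lb-1: +15 → 15 < 100
Round 3 — app-a pages on-call.
  worker-1: +65 → 65 < 70
No further pages.

yes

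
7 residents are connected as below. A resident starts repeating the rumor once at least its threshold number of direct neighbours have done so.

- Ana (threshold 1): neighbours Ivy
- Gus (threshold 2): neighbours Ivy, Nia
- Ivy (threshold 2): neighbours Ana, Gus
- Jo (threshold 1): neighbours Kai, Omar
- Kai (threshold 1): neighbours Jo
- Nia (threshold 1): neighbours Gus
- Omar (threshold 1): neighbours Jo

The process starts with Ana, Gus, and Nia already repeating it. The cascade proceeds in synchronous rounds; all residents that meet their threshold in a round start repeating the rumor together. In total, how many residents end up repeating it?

4

Round 1 — Ana, Gus, Nia start repeating the rumor (initial).
Round 2 — checking thresholds:
  Ivy: 2 of 2 neighbours ≥ 2, starts repeating the rumor.
Round 3 — no new spreads; cascade stops.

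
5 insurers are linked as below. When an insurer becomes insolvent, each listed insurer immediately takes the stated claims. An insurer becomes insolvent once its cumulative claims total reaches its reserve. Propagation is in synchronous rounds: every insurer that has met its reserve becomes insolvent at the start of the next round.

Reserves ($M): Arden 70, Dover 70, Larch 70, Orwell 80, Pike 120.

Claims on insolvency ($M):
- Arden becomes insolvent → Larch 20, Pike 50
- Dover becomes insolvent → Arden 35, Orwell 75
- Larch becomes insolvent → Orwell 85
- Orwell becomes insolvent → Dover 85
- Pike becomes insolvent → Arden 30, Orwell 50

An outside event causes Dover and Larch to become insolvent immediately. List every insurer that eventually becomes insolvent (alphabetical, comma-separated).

Round 1 — Dover, Larch become insolvent (initial).
  Arden: +35 → 35 < 70
  Orwell: +75+85 → 160 ≥ 80
Round 2 — Orwell becomes insolvent.
No further insolvencies.

Dover, Larch, Orwell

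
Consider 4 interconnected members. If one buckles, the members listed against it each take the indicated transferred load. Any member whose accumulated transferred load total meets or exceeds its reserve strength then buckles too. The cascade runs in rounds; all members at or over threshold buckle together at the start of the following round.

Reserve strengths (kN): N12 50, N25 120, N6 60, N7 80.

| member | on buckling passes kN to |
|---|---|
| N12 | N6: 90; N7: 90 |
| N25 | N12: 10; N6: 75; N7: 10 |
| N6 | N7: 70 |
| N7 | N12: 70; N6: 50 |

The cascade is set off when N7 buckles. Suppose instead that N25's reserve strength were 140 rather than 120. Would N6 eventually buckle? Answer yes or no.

With N25's reserve strength at 140:
Round 1 — N7 buckles (initial).
  N12: +70 → 70 ≥ 50
  N6: +50 → 50 < 60
Round 2 — N12 buckles.
  N6: +90 → 140 ≥ 60
Round 3 — N6 buckles.
No further bucklings.

yes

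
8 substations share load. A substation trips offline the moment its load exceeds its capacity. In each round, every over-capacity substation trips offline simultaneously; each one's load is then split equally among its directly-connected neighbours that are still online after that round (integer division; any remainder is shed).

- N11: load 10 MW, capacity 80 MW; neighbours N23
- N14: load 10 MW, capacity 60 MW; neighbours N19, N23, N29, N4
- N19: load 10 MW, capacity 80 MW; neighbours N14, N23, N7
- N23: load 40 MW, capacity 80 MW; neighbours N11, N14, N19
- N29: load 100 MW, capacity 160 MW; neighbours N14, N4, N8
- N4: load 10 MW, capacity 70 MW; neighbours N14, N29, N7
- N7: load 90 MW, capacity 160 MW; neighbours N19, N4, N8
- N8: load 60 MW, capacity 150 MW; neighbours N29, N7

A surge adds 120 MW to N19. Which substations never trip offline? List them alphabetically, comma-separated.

Round 1 — N19 at 130 > 80. N19 trips offline.
  N19 sheds 130 MW to N14, N23, N7: 43 each (1 lost).
    N14: 10+43 = 53 ≤ 60
    N23: 40+43 = 83 > 80
    N7: 90+43 = 133 ≤ 160
Round 2 — N23 trips offline.
  N23 sheds 83 MW to N11, N14: 41 each (1 lost).
    N11: 10+41 = 51 ≤ 80
    N14: 53+41 = 94 > 60
Round 3 — N14 trips offline.
  N14 sheds 94 MW to N29, N4: 47 each.
    N29: 100+47 = 147 ≤ 160
    N4: 10+47 = 57 ≤ 70
No further trips.

N11, N29, N4, N7, N8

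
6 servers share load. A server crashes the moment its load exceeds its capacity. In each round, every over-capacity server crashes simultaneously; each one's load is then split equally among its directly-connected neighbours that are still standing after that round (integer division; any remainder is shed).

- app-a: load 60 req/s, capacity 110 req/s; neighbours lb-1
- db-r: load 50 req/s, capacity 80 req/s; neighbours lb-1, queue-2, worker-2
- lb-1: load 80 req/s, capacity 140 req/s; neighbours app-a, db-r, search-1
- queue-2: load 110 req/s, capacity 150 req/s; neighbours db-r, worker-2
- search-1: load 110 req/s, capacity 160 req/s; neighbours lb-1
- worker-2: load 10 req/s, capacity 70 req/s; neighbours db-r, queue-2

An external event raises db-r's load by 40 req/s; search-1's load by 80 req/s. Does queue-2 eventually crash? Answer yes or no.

no

Round 1 — db-r at 90 > 80; search-1 at 190 > 160. db-r, search-1 crash.
  db-r sheds 90 req/s to lb-1, queue-2, worker-2: 30 each.
    lb-1: 80+30 = 110 ≤ 140
    queue-2: 110+30 = 140 ≤ 150
    worker-2: 10+30 = 40 ≤ 70
  search-1 sheds 190 req/s to lb-1: 190 each.
    lb-1: 110+190 = 300 > 140
Round 2 — lb-1 crashes.
  lb-1 sheds 300 req/s to app-a: 300 each.
    app-a: 60+300 = 360 > 110
Round 3 — app-a crashes.
  app-a sheds 360 req/s: no online neighbours, lost.
No further crashes.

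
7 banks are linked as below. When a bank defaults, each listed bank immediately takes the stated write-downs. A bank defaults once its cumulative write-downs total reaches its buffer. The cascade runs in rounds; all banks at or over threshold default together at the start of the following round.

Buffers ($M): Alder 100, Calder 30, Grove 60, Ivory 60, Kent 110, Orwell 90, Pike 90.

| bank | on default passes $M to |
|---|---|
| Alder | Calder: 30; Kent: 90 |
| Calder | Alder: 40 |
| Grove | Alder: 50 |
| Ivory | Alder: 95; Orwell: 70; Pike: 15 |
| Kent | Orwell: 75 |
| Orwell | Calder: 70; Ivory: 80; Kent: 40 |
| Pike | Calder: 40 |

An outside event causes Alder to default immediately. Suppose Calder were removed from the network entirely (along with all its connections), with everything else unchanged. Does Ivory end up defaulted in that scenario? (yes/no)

With Calder removed:
Round 1 — Alder defaults (initial).
  Kent: +90 → 90 < 110
No further defaults.

no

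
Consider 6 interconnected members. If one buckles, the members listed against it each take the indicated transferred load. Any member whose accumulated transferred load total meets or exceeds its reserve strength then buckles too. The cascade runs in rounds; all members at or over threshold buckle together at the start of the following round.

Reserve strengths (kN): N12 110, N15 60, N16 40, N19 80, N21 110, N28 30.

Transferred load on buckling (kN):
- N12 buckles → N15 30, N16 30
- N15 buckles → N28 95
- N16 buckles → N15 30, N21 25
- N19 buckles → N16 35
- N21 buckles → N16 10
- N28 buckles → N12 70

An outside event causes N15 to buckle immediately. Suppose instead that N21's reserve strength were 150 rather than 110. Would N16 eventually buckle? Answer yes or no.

With N21's reserve strength at 150:
Round 1 — N15 buckles (initial).
  N28: +95 → 95 ≥ 30
Round 2 — N28 buckles.
  N12: +70 → 70 < 110
No further bucklings.

no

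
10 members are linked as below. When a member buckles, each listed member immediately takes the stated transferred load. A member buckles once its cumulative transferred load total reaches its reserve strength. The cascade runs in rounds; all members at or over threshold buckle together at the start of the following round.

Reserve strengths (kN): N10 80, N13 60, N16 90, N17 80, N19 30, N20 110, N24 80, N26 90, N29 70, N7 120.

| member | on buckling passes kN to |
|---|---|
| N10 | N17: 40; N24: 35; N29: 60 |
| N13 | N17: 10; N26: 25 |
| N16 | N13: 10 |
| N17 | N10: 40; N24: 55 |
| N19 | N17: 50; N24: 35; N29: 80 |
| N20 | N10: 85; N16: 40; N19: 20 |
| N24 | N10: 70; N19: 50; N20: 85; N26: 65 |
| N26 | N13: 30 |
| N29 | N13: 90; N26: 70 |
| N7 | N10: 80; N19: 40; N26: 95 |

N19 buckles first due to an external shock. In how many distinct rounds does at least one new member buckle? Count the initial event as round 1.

Round 1 — N19 buckles (initial).
  N17: +50 → 50 < 80
  N24: +35 → 35 < 80
  N29: +80 → 80 ≥ 70
Round 2 — N29 buckles.
  N13: +90 → 90 ≥ 60
  N26: +70 → 70 < 90
Round 3 — N13 buckles.
  N17: +10 → 60 < 80
  N26: +25 → 95 ≥ 90
Round 4 — N26 buckles.
No further bucklings.

4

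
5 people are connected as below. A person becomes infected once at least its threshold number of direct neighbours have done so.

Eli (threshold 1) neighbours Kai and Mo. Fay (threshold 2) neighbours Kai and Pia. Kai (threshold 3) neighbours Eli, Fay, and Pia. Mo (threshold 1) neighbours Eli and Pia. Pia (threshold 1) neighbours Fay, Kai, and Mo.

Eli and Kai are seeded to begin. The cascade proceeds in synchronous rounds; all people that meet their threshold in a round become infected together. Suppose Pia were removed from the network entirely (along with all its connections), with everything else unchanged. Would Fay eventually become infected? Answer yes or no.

With Pia removed:
Round 1 — Eli, Kai become infected (initial).
Round 2 — checking thresholds:
  Fay: 1 of 1 neighbours < 2, below threshold.
  Mo: 1 of 1 neighbours ≥ 1, becomes infected.
Round 3 — no new infections; cascade stops.

no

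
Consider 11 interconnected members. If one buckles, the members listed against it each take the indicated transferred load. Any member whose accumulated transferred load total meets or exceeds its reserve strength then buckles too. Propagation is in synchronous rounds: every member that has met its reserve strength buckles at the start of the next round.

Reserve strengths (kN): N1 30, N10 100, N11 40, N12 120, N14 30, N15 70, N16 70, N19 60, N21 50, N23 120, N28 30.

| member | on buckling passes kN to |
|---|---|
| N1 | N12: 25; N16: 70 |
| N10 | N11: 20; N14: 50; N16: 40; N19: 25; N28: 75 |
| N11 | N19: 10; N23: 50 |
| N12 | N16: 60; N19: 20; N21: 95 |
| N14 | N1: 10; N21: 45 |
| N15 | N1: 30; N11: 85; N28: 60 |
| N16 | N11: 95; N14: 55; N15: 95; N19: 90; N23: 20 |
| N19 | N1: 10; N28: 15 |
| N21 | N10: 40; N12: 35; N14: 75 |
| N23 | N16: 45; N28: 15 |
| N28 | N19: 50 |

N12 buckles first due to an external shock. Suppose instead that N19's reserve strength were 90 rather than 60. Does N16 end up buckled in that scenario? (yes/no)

With N19's reserve strength at 90:
Round 1 — N12 buckles (initial).
  N16: +60 → 60 < 70
  N19: +20 → 20 < 90
  N21: +95 → 95 ≥ 50
Round 2 — N21 buckles.
  N10: +40 → 40 < 100
  N14: +75 → 75 ≥ 30
Round 3 — N14 buckles.
  N1: +10 → 10 < 30
No further bucklings.

no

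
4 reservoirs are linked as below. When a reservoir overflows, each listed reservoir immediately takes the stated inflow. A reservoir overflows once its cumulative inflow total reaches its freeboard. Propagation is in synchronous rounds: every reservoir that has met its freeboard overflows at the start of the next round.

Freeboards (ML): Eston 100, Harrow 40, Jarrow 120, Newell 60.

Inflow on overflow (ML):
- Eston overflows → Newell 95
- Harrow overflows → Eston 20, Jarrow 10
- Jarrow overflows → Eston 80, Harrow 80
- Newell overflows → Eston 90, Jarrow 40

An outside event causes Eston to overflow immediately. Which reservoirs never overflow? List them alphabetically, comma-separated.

Round 1 — Eston overflows (initial).
  Newell: +95 → 95 ≥ 60
Round 2 — Newell overflows.
  Jarrow: +40 → 40 < 120
No further overflows.

Harrow, Jarrow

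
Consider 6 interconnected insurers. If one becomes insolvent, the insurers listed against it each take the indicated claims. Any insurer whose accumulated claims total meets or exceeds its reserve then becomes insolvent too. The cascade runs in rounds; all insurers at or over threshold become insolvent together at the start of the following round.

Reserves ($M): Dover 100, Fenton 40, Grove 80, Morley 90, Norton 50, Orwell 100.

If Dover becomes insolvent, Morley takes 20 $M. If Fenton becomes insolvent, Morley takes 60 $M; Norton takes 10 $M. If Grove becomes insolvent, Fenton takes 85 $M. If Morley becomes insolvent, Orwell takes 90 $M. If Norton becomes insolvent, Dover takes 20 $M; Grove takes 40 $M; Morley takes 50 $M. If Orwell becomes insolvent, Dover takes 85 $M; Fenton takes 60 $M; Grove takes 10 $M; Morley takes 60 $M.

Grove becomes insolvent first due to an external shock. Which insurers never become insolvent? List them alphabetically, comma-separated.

Round 1 — Grove becomes insolvent (initial).
  Fenton: +85 → 85 ≥ 40
Round 2 — Fenton becomes insolvent.
  Morley: +60 → 60 < 90
  Norton: +10 → 10 < 50
No further insolvencies.

Dover, Morley, Norton, Orwell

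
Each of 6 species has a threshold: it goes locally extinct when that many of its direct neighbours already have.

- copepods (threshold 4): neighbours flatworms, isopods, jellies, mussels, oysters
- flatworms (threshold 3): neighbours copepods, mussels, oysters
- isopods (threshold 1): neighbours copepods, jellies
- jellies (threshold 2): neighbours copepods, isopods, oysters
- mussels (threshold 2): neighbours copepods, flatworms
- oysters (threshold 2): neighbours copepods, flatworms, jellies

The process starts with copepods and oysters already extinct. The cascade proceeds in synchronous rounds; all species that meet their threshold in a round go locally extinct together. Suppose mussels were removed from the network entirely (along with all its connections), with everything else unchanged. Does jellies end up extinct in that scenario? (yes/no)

With mussels removed:
Round 1 — copepods, oysters go locally extinct (initial).
Round 2 — checking thresholds:
  flatworms: 2 of 2 neighbours < 3, not yet.
  isopods: 1 of 2 neighbours ≥ 1, goes locally extinct.
  jellies: 2 of 3 neighbours ≥ 2, goes locally extinct.
Round 3 — no new extinctions; cascade stops.

yes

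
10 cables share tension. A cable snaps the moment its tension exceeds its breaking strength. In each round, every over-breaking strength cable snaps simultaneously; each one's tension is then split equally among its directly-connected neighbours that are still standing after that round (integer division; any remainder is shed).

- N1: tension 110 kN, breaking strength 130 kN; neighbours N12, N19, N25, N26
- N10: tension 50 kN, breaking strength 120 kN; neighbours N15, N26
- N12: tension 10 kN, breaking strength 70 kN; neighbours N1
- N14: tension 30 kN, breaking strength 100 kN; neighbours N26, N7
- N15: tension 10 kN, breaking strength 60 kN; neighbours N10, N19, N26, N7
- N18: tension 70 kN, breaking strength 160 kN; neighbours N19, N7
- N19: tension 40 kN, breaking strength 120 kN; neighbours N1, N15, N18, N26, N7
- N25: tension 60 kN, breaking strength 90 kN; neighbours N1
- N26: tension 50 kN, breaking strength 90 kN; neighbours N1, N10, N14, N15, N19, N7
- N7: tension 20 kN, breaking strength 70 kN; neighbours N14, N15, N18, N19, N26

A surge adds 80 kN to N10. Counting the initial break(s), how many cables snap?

Round 1 — N10 at 130 > 120. N10 snaps.
  N10 sheds 130 kN to N15, N26: 65 each.
    N15: 10+65 = 75 > 60
    N26: 50+65 = 115 > 90
Round 2 — N15, N26 snap.
  N15 sheds 75 kN to N19, N7: 37 each (1 lost).
    N19: 40+37 = 77 ≤ 120
    N7: 20+37 = 57 ≤ 70
  N26 sheds 115 kN to N1, N14, N19, N7: 28 each (3 lost).
    N1: 110+28 = 138 > 130
    N14: 30+28 = 58 ≤ 100
    N19: 77+28 = 105 ≤ 120
    N7: 57+28 = 85 > 70
Round 3 — N1, N7 snap.
  N1 sheds 138 kN to N12, N19, N25: 46 each.
    N12: 10+46 = 56 ≤ 70
    N19: 105+46 = 151 > 120
    N25: 60+46 = 106 > 90
  N7 sheds 85 kN to N14, N18, N19: 28 each (1 lost).
    N14: 58+28 = 86 ≤ 100
    N18: 70+28 = 98 ≤ 160
    N19: 151+28 = 179 > 120
Round 4 — N19, N25 snap.
  N19 sheds 179 kN to N18: 179 each.
    N18: 98+179 = 277 > 160
  N25 sheds 106 kN: no online neighbours, lost.
Round 5 — N18 snaps.
  N18 sheds 277 kN: no online neighbours, lost.
No further breaks.

8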